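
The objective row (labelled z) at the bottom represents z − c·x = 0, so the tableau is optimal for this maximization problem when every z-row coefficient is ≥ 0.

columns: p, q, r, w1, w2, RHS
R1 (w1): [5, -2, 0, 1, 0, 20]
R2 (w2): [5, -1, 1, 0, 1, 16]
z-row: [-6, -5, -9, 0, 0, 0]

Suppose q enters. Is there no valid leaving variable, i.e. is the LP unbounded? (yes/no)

yes

Every constraint-row entry in column q is ≤ 0, so increasing q is unbounded.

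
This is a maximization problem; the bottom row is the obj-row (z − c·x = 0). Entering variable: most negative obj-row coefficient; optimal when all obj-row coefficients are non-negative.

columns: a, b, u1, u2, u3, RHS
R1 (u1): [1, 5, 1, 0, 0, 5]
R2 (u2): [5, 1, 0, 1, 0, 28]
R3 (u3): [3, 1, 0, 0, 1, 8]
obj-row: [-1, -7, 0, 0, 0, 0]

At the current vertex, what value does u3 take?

u3 is basic (row 3); its value is the RHS of that row, 8.

8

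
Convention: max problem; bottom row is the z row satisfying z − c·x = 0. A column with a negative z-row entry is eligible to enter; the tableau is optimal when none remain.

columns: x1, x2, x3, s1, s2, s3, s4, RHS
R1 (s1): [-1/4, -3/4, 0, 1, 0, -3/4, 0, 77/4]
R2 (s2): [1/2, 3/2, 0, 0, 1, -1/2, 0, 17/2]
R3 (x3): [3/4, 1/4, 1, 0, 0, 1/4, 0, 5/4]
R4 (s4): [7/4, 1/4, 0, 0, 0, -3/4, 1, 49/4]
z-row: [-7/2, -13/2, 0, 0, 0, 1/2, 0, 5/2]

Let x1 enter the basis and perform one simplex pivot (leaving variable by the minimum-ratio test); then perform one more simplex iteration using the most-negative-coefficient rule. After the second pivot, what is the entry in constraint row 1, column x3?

3

Ratio test on column x1 — row 1: entry -1/4 ≤ 0; row 2: (17/2)/(1/2) = 17; row 3: (5/4)/(3/4) = 5/3; row 4: (49/4)/(7/4) = 7. Minimum is 5/3 at row 3 (x3 leaves); pivot element 3/4.
Divide row 3 by 3/4; eliminate column x1 from the other rows.
Second iteration: most negative z-row entry is -16/3 in column x2, so x2 enters.
Ratio test on column x2 — row 1: entry -2/3 ≤ 0; row 2: (23/3)/(4/3) = 23/4; row 3: (5/3)/(1/3) = 5; row 4: entry -1/3 ≤ 0. Minimum is 5 at row 3 (x1 leaves); pivot element 1/3.
Divide row 3 by 1/3; eliminate column x2 from the other rows.
After both pivots, the entry at constraint row 1, column x3 is 3.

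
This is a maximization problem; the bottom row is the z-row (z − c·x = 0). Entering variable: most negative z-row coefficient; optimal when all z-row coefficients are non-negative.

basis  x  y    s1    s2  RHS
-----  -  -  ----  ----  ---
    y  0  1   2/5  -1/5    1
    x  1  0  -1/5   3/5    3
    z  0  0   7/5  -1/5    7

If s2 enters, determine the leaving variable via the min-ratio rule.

Column s2 entries and ratios — y: -1/5 ≤ 0, skip; x: 3/(3/5) = 5.
Smallest ratio is 5 in the row of x, so x leaves.

x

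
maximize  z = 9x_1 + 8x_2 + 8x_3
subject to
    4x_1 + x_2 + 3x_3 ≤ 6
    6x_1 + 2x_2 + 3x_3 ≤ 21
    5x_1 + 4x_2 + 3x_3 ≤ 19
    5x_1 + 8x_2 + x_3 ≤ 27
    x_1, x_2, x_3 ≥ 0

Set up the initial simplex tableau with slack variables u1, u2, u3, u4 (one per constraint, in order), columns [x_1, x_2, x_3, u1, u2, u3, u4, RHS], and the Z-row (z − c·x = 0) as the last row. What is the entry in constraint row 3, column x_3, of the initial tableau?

3

Constraint 3 has coefficient 3 on x_3.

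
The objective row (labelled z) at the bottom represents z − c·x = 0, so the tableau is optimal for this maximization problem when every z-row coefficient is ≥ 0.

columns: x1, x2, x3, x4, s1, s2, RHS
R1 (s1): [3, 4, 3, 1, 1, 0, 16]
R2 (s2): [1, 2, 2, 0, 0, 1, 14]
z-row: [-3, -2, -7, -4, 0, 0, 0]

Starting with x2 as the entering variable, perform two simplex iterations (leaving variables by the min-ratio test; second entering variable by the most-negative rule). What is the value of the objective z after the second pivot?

Ratio test on column x2 — row 1: 16/4 = 4; row 2: 14/2 = 7. Minimum is 4 at row 1 (s1 leaves); pivot element 4.
Pivot on row 1; the z-row RHS becomes 0 − (-2)·4 = 8.
Next entering variable (most negative z-row entry -11/2): x3.
Ratio test on column x3 — row 1: 4/(3/4) = 16/3; row 2: 6/(1/2) = 12. Minimum is 16/3 at row 1 (x2 leaves); pivot element 3/4.
After the second pivot the z-row RHS is 8 − (-11/2)·(16/3) = 112/3.

112/3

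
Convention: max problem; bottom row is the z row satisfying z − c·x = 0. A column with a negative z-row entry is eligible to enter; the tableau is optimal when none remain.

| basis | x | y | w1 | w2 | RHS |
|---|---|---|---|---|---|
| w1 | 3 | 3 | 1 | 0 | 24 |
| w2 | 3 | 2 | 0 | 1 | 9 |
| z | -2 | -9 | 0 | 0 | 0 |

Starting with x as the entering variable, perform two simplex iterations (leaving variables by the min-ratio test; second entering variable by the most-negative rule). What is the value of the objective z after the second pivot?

Ratio test on column x — row 1: 24/3 = 8; row 2: 9/3 = 3. Minimum is 3 at row 2 (w2 leaves); pivot element 3.
Pivot on row 2; the z-row RHS becomes 0 − (-2)·3 = 6.
Next entering variable (most negative z-row entry -23/3): y.
Ratio test on column y — row 1: 15/1 = 15; row 2: 3/(2/3) = 9/2. Minimum is 9/2 at row 2 (x leaves); pivot element 2/3.
After the second pivot the z-row RHS is 6 − (-23/3)·(9/2) = 81/2.

81/2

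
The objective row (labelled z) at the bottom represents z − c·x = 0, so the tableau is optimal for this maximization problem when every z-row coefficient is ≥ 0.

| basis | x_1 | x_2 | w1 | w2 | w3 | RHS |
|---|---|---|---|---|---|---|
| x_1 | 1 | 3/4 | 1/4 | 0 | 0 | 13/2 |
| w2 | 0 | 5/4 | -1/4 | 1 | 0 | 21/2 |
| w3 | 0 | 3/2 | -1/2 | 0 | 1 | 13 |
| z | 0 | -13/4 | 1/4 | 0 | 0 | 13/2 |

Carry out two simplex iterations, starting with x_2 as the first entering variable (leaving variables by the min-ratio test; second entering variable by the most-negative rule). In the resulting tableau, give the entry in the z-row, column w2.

Ratio test on column x_2 — row 1: (13/2)/(3/4) = 26/3; row 2: (21/2)/(5/4) = 42/5; row 3: 13/(3/2) = 26/3. Minimum is 42/5 at row 2 (w2 leaves); pivot element 5/4.
Divide row 2 by 5/4; eliminate column x_2 from the other rows.
Second iteration: most negative z-row entry is -2/5 in column w1, so w1 enters.
Ratio test on column w1 — row 1: (1/5)/(2/5) = 1/2; row 2: entry -1/5 ≤ 0; row 3: entry -1/5 ≤ 0. Minimum is 1/2 at row 1 (x_1 leaves); pivot element 2/5.
Divide row 1 by 2/5; eliminate column w1 from the other rows.
After both pivots, the entry at the z-row, column w2 is 2.

2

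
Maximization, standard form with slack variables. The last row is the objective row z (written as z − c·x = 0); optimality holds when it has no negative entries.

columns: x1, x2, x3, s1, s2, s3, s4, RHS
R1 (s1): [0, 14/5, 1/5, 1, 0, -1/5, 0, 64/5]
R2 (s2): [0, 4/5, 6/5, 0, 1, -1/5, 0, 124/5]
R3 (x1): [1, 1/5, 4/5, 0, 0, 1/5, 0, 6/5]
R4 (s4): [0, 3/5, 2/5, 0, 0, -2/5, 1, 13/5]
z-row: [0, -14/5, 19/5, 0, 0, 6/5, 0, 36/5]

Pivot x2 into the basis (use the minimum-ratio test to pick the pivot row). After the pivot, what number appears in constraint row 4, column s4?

Ratio test on column x2 — row 1: (64/5)/(14/5) = 32/7; row 2: (124/5)/(4/5) = 31; row 3: (6/5)/(1/5) = 6; row 4: (13/5)/(3/5) = 13/3. Minimum is 13/3 at row 4 (s4 leaves); pivot element 3/5.
Divide row 4 by 3/5; eliminate column x2 from the other rows.
In the new row 4, the s4 entry is the old entry divided by the pivot: 1/(3/5) = 5/3.

5/3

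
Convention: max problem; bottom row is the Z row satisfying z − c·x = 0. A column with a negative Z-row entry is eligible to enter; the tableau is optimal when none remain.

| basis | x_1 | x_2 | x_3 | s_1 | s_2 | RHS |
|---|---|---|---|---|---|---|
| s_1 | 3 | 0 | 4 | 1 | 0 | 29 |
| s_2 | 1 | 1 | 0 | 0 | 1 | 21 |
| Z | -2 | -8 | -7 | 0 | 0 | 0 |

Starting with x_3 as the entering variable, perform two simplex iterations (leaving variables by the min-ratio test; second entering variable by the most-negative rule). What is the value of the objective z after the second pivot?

875/4

Ratio test on column x_3 — row 1: 29/4 = 29/4; row 2: entry 0 ≤ 0. Minimum is 29/4 at row 1 (s_1 leaves); pivot element 4.
Pivot on row 1; the Z-row RHS becomes 0 − (-7)·(29/4) = 203/4.
Next entering variable (most negative Z-row entry -8): x_2.
Ratio test on column x_2 — row 1: entry 0 ≤ 0; row 2: 21/1 = 21. Minimum is 21 at row 2 (s_2 leaves); pivot element 1.
After the second pivot the Z-row RHS is 203/4 − (-8)·21 = 875/4.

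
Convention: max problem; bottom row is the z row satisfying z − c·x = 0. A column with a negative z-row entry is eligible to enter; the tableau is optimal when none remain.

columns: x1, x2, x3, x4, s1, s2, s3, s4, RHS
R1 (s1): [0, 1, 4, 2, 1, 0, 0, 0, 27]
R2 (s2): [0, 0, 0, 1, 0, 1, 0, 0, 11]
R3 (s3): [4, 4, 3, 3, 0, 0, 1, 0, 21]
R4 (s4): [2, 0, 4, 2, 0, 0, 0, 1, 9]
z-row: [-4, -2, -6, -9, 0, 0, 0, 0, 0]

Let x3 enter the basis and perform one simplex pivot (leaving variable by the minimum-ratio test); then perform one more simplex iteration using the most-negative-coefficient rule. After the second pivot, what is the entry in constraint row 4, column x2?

Ratio test on column x3 — row 1: 27/4 = 27/4; row 2: entry 0 ≤ 0; row 3: 21/3 = 7; row 4: 9/4 = 9/4. Minimum is 9/4 at row 4 (s4 leaves); pivot element 4.
Divide row 4 by 4; eliminate column x3 from the other rows.
Second iteration: most negative z-row entry is -6 in column x4, so x4 enters.
Ratio test on column x4 — row 1: entry 0 ≤ 0; row 2: 11/1 = 11; row 3: (57/4)/(3/2) = 19/2; row 4: (9/4)/(1/2) = 9/2. Minimum is 9/2 at row 4 (x3 leaves); pivot element 1/2.
Divide row 4 by 1/2; eliminate column x4 from the other rows.
After both pivots, the entry at constraint row 4, column x2 is 0.

0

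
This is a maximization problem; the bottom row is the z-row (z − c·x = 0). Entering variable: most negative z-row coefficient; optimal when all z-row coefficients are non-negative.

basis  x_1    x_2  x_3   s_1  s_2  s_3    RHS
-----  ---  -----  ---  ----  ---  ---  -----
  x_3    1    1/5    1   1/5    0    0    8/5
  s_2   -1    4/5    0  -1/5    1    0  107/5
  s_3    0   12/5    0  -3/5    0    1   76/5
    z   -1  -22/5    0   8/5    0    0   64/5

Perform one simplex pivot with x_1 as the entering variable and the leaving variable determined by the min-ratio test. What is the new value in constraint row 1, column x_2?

1/5

Ratio test on column x_1 — row 1: (8/5)/1 = 8/5; row 2: entry -1 ≤ 0; row 3: entry 0 ≤ 0. Minimum is 8/5 at row 1 (x_3 leaves); pivot element 1.
Divide row 1 by 1; eliminate column x_1 from the other rows.
In the new row 1, the x_2 entry is the old entry divided by the pivot: (1/5)/1 = 1/5.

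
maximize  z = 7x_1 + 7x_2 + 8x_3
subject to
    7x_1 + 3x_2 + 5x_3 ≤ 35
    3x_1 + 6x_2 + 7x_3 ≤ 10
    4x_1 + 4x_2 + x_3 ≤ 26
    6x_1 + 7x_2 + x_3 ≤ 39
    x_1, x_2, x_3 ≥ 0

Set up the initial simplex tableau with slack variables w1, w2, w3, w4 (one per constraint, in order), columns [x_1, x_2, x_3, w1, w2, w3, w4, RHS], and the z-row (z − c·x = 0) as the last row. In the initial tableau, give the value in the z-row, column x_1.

The z-row carries the negated objective coefficients: the x_1 entry is -7.

-7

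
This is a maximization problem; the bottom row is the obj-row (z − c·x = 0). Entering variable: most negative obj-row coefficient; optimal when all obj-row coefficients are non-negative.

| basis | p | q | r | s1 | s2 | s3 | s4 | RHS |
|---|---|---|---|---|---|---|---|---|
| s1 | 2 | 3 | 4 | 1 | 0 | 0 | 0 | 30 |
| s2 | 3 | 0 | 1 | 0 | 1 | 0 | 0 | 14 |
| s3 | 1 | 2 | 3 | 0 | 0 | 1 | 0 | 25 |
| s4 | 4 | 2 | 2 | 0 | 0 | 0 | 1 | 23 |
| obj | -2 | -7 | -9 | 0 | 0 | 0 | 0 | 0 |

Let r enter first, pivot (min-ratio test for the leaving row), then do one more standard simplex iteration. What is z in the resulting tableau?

Ratio test on column r — row 1: 30/4 = 15/2; row 2: 14/1 = 14; row 3: 25/3 = 25/3; row 4: 23/2 = 23/2. Minimum is 15/2 at row 1 (s1 leaves); pivot element 4.
Pivot on row 1; the obj-row RHS becomes 0 − (-9)·(15/2) = 135/2.
Next entering variable (most negative obj-row entry -1/4): q.
Ratio test on column q — row 1: (15/2)/(3/4) = 10; row 2: entry -3/4 ≤ 0; row 3: entry -1/4 ≤ 0; row 4: 8/(1/2) = 16. Minimum is 10 at row 1 (r leaves); pivot element 3/4.
After the second pivot the obj-row RHS is 135/2 − (-1/4)·10 = 70.

70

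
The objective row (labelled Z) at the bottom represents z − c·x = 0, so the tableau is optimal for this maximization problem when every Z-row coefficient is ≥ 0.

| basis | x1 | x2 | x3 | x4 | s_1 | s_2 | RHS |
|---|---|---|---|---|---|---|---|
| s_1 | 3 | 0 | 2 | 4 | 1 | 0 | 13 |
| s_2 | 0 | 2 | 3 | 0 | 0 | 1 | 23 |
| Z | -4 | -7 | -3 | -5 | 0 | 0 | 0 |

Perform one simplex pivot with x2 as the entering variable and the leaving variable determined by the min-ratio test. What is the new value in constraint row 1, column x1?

3

Ratio test on column x2 — row 1: entry 0 ≤ 0; row 2: 23/2 = 23/2. Minimum is 23/2 at row 2 (s_2 leaves); pivot element 2.
Divide row 2 by 2; eliminate column x2 from the other rows.
Row 1 update in column x1: 3 − 0·0 = 3.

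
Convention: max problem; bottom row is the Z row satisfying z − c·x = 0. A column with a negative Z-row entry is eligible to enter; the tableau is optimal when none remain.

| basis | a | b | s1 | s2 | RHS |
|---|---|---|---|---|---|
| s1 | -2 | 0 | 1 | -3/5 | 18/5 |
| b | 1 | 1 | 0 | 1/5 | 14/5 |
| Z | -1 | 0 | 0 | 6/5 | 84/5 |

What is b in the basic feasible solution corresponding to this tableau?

b is basic (row 2); its value is the RHS of that row, 14/5.

14/5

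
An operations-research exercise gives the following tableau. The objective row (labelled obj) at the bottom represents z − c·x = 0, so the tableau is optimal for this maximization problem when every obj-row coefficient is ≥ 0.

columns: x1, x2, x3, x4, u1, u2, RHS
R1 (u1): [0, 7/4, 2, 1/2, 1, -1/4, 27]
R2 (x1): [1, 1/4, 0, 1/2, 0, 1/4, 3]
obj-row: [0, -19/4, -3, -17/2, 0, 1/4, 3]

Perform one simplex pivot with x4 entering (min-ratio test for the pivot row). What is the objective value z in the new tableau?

54

Ratio test on column x4 — row 1: 27/(1/2) = 54; row 2: 3/(1/2) = 6. Minimum is 6 at row 2 (x1 leaves); pivot element 1/2.
Pivot on row 2; the obj-row RHS becomes 3 − (-17/2)·6 = 54.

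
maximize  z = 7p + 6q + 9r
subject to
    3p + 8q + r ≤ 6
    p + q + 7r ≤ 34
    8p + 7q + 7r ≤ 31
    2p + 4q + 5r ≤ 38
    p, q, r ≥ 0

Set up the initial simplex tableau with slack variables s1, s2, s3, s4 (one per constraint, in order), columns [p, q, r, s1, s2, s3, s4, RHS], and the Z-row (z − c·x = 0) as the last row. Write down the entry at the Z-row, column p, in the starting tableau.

-7

The Z-row carries the negated objective coefficients: the p entry is -7.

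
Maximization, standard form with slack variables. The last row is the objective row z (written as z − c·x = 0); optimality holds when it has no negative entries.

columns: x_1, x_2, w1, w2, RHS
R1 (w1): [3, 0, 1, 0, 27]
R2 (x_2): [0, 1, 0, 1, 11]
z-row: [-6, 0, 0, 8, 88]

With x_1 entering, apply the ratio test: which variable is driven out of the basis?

w1

Column x_1 entries and ratios — w1: 27/3 = 9; x_2: 0 ≤ 0, skip.
Smallest ratio is 9 in the row of w1, so w1 leaves.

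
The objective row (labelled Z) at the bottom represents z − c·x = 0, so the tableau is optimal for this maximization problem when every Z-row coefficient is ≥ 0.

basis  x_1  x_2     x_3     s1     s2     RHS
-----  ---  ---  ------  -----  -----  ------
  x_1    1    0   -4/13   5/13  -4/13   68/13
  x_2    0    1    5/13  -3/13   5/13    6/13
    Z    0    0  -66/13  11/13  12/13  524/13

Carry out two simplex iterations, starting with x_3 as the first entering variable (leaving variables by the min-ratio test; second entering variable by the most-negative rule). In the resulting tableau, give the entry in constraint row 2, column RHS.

Ratio test on column x_3 — row 1: entry -4/13 ≤ 0; row 2: (6/13)/(5/13) = 6/5. Minimum is 6/5 at row 2 (x_2 leaves); pivot element 5/13.
Divide row 2 by 5/13; eliminate column x_3 from the other rows.
Second iteration: most negative Z-row entry is -11/5 in column s1, so s1 enters.
Ratio test on column s1 — row 1: (28/5)/(1/5) = 28; row 2: entry -3/5 ≤ 0. Minimum is 28 at row 1 (x_1 leaves); pivot element 1/5.
Divide row 1 by 1/5; eliminate column s1 from the other rows.
After both pivots, the entry at constraint row 2, column RHS is 18.

18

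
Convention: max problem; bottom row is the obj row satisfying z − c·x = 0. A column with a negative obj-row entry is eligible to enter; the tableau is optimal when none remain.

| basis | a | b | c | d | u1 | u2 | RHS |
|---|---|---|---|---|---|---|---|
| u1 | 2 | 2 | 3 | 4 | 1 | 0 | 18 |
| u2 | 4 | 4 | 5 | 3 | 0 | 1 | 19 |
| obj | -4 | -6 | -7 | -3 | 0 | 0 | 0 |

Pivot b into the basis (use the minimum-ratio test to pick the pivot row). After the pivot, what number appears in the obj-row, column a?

Ratio test on column b — row 1: 18/2 = 9; row 2: 19/4 = 19/4. Minimum is 19/4 at row 2 (u2 leaves); pivot element 4.
Divide row 2 by 4; eliminate column b from the other rows.
obj-row update in column a: -4 − (-6)·1 = 2.

2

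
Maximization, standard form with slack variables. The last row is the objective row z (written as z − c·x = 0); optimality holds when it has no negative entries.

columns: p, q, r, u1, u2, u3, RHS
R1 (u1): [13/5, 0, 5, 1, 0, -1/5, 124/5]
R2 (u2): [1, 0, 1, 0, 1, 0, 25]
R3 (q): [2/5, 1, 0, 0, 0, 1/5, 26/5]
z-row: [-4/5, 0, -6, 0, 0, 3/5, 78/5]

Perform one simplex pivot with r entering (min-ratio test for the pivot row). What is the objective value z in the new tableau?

Ratio test on column r — row 1: (124/5)/5 = 124/25; row 2: 25/1 = 25; row 3: entry 0 ≤ 0. Minimum is 124/25 at row 1 (u1 leaves); pivot element 5.
Pivot on row 1; the z-row RHS becomes 78/5 − (-6)·(124/25) = 1134/25.

1134/25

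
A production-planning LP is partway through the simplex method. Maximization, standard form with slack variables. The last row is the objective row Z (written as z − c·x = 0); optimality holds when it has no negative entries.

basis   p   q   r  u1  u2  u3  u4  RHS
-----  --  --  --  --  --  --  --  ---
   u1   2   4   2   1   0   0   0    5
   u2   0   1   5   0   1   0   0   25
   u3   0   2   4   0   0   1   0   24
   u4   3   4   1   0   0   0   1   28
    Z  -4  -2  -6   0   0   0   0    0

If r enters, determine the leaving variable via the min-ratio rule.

Column r entries and ratios — u1: 5/2 = 5/2; u2: 25/5 = 5; u3: 24/4 = 6; u4: 28/1 = 28.
Smallest ratio is 5/2 in the row of u1, so u1 leaves.

u1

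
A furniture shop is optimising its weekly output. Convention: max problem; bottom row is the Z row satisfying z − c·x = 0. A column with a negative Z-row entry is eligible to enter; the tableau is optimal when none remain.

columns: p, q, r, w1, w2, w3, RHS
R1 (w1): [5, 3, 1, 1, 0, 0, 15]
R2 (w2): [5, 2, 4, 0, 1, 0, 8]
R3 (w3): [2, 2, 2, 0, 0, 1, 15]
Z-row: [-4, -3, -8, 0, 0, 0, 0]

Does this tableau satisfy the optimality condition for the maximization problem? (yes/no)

The Z-row has a negative entry -8 in column r, so it is not optimal.

no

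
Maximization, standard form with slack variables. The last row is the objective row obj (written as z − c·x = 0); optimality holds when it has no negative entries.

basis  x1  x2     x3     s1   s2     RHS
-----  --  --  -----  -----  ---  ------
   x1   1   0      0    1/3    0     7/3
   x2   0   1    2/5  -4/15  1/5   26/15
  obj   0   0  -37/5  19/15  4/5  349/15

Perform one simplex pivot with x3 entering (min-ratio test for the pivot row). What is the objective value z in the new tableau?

166/3

Ratio test on column x3 — row 1: entry 0 ≤ 0; row 2: (26/15)/(2/5) = 13/3. Minimum is 13/3 at row 2 (x2 leaves); pivot element 2/5.
Pivot on row 2; the obj-row RHS becomes 349/15 − (-37/5)·(13/3) = 166/3.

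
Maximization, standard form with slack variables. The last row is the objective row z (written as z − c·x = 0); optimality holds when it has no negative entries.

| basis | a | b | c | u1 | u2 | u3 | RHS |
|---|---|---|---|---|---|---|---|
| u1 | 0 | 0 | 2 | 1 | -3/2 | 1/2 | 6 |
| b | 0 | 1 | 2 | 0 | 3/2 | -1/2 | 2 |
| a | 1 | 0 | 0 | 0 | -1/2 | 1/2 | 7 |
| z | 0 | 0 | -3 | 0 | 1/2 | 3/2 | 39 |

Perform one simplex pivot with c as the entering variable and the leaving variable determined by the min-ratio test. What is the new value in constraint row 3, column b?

Ratio test on column c — row 1: 6/2 = 3; row 2: 2/2 = 1; row 3: entry 0 ≤ 0. Minimum is 1 at row 2 (b leaves); pivot element 2.
Divide row 2 by 2; eliminate column c from the other rows.
Row 3 update in column b: 0 − 0·(1/2) = 0.

0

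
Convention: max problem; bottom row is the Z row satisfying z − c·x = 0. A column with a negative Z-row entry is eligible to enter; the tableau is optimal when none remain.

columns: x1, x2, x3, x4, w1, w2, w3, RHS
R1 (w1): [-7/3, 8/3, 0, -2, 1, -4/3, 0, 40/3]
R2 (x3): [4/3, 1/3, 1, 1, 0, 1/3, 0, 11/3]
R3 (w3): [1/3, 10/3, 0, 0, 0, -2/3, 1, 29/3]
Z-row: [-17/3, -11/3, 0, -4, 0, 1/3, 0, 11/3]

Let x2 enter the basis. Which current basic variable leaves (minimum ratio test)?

Column x2 entries and ratios — w1: (40/3)/(8/3) = 5; x3: (11/3)/(1/3) = 11; w3: (29/3)/(10/3) = 29/10.
Smallest ratio is 29/10 in the row of w3, so w3 leaves.

w3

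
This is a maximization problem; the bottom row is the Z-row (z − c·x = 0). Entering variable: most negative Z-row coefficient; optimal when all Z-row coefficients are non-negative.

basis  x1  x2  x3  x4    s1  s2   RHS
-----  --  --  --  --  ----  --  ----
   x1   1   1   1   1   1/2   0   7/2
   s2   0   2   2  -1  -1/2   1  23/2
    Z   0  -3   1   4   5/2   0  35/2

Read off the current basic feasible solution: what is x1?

7/2

x1 is basic (row 1); its value is the RHS of that row, 7/2.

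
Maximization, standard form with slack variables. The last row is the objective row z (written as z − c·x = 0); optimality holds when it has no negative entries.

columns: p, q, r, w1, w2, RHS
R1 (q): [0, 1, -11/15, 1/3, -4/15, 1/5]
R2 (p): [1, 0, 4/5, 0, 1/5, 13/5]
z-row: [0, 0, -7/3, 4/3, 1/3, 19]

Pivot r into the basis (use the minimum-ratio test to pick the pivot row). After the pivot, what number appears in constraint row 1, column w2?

Ratio test on column r — row 1: entry -11/15 ≤ 0; row 2: (13/5)/(4/5) = 13/4. Minimum is 13/4 at row 2 (p leaves); pivot element 4/5.
Divide row 2 by 4/5; eliminate column r from the other rows.
Row 1 update in column w2: -4/15 − (-11/15)·(1/4) = -1/12.

-1/12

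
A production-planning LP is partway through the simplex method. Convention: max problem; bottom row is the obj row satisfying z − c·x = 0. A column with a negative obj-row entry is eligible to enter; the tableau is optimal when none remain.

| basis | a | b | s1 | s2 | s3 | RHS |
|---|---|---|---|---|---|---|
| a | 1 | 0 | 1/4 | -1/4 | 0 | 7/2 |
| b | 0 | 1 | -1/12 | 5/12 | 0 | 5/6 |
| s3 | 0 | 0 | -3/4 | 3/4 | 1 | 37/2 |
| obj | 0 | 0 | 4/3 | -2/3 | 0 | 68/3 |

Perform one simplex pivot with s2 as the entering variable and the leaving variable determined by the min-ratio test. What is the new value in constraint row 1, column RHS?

4

Ratio test on column s2 — row 1: entry -1/4 ≤ 0; row 2: (5/6)/(5/12) = 2; row 3: (37/2)/(3/4) = 74/3. Minimum is 2 at row 2 (b leaves); pivot element 5/12.
Divide row 2 by 5/12; eliminate column s2 from the other rows.
Row 1 update in column RHS: 7/2 − (-1/4)·2 = 4.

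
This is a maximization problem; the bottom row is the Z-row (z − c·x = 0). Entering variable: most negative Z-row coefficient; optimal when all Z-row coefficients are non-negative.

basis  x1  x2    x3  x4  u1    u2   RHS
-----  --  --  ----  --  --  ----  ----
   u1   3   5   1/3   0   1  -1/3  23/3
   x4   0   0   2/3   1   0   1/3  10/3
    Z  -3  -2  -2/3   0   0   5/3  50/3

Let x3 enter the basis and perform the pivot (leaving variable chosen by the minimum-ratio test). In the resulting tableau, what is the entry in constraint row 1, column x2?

Ratio test on column x3 — row 1: (23/3)/(1/3) = 23; row 2: (10/3)/(2/3) = 5. Minimum is 5 at row 2 (x4 leaves); pivot element 2/3.
Divide row 2 by 2/3; eliminate column x3 from the other rows.
Row 1 update in column x2: 5 − (1/3)·0 = 5.

5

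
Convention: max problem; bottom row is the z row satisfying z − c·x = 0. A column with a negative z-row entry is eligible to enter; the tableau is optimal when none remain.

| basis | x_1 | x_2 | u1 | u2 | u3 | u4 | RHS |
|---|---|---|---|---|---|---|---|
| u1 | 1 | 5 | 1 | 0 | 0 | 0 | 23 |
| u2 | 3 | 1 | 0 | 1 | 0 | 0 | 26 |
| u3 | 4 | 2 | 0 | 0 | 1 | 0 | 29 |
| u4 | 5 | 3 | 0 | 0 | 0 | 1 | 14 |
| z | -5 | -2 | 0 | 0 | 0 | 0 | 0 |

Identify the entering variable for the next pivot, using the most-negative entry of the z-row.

Negative z-row entries: x_1: -5, x_2: -2.
The most negative is -5 in column x_1, so x_1 enters.

x_1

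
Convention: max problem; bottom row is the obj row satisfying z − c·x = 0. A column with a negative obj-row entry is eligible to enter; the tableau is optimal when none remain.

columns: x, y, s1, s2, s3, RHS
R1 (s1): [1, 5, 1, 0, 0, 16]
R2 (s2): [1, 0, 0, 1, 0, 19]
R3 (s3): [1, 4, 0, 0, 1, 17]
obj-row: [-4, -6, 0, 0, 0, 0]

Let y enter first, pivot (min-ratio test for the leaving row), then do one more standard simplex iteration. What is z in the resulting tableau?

Ratio test on column y — row 1: 16/5 = 16/5; row 2: entry 0 ≤ 0; row 3: 17/4 = 17/4. Minimum is 16/5 at row 1 (s1 leaves); pivot element 5.
Pivot on row 1; the obj-row RHS becomes 0 − (-6)·(16/5) = 96/5.
Next entering variable (most negative obj-row entry -14/5): x.
Ratio test on column x — row 1: (16/5)/(1/5) = 16; row 2: 19/1 = 19; row 3: (21/5)/(1/5) = 21. Minimum is 16 at row 1 (y leaves); pivot element 1/5.
After the second pivot the obj-row RHS is 96/5 − (-14/5)·16 = 64.

64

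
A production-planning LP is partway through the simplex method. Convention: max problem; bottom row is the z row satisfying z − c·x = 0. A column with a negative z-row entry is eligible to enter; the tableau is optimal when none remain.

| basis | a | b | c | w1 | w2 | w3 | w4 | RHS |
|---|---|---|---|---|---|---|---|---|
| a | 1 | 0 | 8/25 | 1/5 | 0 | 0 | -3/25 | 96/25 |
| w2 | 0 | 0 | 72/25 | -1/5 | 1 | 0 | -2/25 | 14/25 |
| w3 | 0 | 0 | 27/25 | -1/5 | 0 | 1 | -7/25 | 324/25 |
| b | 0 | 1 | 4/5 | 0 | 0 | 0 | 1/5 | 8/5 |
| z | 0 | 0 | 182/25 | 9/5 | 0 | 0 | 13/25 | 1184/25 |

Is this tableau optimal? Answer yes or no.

Every z-row coefficient is ≥ 0, so the tableau is optimal.

yes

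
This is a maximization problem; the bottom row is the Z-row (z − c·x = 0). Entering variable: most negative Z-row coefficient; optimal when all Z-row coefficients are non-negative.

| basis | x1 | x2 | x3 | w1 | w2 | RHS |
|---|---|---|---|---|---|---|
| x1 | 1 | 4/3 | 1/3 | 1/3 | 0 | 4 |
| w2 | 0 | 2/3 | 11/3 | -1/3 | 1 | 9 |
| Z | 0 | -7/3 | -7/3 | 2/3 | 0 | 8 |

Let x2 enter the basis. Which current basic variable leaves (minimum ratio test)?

Column x2 entries and ratios — x1: 4/(4/3) = 3; w2: 9/(2/3) = 27/2.
Smallest ratio is 3 in the row of x1, so x1 leaves.

x1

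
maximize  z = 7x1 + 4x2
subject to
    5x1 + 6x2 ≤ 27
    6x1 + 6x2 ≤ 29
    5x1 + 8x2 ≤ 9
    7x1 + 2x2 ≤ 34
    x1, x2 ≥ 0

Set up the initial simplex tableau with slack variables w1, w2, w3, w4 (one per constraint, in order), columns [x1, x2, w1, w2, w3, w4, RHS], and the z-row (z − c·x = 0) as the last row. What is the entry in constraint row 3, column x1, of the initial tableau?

5

Constraint 3 has coefficient 5 on x1.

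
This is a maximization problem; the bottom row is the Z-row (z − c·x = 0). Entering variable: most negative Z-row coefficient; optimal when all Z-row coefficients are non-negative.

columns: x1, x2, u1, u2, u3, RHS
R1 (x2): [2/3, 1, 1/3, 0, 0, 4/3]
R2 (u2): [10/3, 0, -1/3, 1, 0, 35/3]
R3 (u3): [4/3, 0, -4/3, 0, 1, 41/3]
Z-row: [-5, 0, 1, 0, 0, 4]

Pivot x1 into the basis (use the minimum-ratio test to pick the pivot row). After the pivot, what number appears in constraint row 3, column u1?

Ratio test on column x1 — row 1: (4/3)/(2/3) = 2; row 2: (35/3)/(10/3) = 7/2; row 3: (41/3)/(4/3) = 41/4. Minimum is 2 at row 1 (x2 leaves); pivot element 2/3.
Divide row 1 by 2/3; eliminate column x1 from the other rows.
Row 3 update in column u1: -4/3 − (4/3)·(1/2) = -2.

-2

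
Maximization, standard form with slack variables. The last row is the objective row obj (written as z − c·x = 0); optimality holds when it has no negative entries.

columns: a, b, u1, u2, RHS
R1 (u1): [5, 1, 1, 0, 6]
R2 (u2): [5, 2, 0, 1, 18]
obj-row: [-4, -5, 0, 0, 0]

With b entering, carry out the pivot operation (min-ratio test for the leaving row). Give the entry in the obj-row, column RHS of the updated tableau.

30

Ratio test on column b — row 1: 6/1 = 6; row 2: 18/2 = 9. Minimum is 6 at row 1 (u1 leaves); pivot element 1.
Divide row 1 by 1; eliminate column b from the other rows.
obj-row update in column RHS: 0 − (-5)·6 = 30.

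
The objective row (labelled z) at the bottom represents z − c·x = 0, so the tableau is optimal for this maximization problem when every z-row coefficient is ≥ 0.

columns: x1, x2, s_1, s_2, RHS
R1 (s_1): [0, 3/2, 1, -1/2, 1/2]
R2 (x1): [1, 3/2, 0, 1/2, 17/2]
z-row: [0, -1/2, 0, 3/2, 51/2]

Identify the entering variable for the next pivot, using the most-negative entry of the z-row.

Negative z-row entries: x2: -1/2.
The most negative is -1/2 in column x2, so x2 enters.

x2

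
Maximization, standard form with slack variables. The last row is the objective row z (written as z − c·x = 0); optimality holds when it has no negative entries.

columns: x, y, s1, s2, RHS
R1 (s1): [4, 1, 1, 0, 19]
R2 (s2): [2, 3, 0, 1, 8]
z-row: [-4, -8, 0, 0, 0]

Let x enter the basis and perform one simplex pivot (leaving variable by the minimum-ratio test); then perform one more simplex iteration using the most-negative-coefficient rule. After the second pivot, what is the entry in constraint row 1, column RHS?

Ratio test on column x — row 1: 19/4 = 19/4; row 2: 8/2 = 4. Minimum is 4 at row 2 (s2 leaves); pivot element 2.
Divide row 2 by 2; eliminate column x from the other rows.
Second iteration: most negative z-row entry is -2 in column y, so y enters.
Ratio test on column y — row 1: entry -5 ≤ 0; row 2: 4/(3/2) = 8/3. Minimum is 8/3 at row 2 (x leaves); pivot element 3/2.
Divide row 2 by 3/2; eliminate column y from the other rows.
After both pivots, the entry at constraint row 1, column RHS is 49/3.

49/3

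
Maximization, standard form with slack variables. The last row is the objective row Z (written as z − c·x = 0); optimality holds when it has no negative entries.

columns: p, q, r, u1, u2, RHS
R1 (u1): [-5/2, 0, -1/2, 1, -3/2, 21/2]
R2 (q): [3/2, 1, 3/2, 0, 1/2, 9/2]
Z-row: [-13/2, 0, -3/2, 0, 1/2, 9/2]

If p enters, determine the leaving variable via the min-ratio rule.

Column p entries and ratios — u1: -5/2 ≤ 0, skip; q: (9/2)/(3/2) = 3.
Smallest ratio is 3 in the row of q, so q leaves.

q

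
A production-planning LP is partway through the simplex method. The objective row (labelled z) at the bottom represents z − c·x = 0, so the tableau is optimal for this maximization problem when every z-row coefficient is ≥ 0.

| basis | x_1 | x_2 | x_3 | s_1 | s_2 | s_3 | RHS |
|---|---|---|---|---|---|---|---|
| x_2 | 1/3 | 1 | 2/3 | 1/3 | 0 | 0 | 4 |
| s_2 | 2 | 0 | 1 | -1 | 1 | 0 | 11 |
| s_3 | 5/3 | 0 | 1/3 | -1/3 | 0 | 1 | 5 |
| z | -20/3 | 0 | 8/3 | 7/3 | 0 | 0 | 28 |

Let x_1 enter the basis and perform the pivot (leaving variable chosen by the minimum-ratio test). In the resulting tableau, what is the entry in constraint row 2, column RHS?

5

Ratio test on column x_1 — row 1: 4/(1/3) = 12; row 2: 11/2 = 11/2; row 3: 5/(5/3) = 3. Minimum is 3 at row 3 (s_3 leaves); pivot element 5/3.
Divide row 3 by 5/3; eliminate column x_1 from the other rows.
Row 2 update in column RHS: 11 − 2·3 = 5.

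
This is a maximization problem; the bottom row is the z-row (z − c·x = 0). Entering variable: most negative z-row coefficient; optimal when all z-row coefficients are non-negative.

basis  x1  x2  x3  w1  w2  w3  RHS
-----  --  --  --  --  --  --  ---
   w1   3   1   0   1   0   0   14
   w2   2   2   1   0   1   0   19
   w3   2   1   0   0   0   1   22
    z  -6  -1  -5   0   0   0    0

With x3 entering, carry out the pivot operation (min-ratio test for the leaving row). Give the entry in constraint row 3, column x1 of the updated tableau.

2

Ratio test on column x3 — row 1: entry 0 ≤ 0; row 2: 19/1 = 19; row 3: entry 0 ≤ 0. Minimum is 19 at row 2 (w2 leaves); pivot element 1.
Divide row 2 by 1; eliminate column x3 from the other rows.
Row 3 update in column x1: 2 − 0·2 = 2.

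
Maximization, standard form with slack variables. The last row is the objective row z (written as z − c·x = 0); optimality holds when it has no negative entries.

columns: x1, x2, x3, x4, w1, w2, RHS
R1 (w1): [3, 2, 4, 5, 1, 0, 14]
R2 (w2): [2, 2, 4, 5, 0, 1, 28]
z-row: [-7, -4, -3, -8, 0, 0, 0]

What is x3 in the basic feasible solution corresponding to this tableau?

0

x3 is not in the basis, so in the current basic feasible solution x3 = 0.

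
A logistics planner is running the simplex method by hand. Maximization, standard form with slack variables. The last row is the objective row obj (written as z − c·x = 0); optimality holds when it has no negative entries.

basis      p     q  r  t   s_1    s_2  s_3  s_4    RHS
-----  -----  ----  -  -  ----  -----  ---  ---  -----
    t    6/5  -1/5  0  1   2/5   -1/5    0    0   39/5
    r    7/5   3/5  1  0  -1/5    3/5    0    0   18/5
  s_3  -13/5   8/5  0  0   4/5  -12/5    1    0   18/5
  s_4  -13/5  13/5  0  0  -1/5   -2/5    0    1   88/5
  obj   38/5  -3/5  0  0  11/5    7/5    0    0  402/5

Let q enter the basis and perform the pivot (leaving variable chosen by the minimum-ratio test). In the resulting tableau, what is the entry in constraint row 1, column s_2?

-1/2

Ratio test on column q — row 1: entry -1/5 ≤ 0; row 2: (18/5)/(3/5) = 6; row 3: (18/5)/(8/5) = 9/4; row 4: (88/5)/(13/5) = 88/13. Minimum is 9/4 at row 3 (s_3 leaves); pivot element 8/5.
Divide row 3 by 8/5; eliminate column q from the other rows.
Row 1 update in column s_2: -1/5 − (-1/5)·(-3/2) = -1/2.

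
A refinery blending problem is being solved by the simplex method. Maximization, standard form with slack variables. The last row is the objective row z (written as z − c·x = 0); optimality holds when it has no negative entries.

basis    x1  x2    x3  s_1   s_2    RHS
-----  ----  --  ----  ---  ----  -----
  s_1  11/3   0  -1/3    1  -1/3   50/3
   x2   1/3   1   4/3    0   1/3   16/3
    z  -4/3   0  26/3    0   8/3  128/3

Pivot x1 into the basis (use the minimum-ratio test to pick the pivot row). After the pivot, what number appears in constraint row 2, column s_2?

Ratio test on column x1 — row 1: (50/3)/(11/3) = 50/11; row 2: (16/3)/(1/3) = 16. Minimum is 50/11 at row 1 (s_1 leaves); pivot element 11/3.
Divide row 1 by 11/3; eliminate column x1 from the other rows.
Row 2 update in column s_2: 1/3 − (1/3)·(-1/11) = 4/11.

4/11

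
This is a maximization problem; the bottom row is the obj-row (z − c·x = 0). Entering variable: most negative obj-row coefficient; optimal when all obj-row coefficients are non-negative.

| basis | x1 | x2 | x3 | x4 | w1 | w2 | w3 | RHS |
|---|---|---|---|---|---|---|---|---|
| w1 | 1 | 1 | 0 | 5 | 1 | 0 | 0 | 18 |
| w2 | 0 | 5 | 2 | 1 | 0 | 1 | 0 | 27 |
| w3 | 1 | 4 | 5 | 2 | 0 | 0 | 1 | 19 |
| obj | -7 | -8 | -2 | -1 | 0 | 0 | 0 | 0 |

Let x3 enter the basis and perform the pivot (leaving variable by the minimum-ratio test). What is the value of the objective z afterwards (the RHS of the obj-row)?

38/5

Ratio test on column x3 — row 1: entry 0 ≤ 0; row 2: 27/2 = 27/2; row 3: 19/5 = 19/5. Minimum is 19/5 at row 3 (w3 leaves); pivot element 5.
Pivot on row 3; the obj-row RHS becomes 0 − (-2)·(19/5) = 38/5.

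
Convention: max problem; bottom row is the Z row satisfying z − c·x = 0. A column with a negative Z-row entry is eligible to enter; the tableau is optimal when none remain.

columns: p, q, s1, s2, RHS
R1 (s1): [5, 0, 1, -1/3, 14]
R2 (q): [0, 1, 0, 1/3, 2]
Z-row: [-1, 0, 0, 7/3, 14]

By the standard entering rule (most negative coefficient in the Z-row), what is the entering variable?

Negative Z-row entries: p: -1.
The most negative is -1 in column p, so p enters.

p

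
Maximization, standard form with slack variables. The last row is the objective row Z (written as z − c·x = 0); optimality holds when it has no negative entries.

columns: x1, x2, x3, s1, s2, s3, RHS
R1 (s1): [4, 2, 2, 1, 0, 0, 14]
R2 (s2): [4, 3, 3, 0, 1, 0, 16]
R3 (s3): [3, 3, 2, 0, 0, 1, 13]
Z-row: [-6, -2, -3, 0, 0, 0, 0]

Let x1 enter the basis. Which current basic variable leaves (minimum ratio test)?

Column x1 entries and ratios — s1: 14/4 = 7/2; s2: 16/4 = 4; s3: 13/3 = 13/3.
Smallest ratio is 7/2 in the row of s1, so s1 leaves.

s1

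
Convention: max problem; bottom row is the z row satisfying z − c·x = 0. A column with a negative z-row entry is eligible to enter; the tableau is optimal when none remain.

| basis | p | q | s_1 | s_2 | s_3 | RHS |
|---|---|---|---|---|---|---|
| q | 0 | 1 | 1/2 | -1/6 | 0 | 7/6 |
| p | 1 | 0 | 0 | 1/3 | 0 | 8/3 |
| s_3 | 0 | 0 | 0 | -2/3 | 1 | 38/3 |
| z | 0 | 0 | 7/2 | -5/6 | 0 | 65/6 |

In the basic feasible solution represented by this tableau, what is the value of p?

8/3

p is basic (row 2); its value is the RHS of that row, 8/3.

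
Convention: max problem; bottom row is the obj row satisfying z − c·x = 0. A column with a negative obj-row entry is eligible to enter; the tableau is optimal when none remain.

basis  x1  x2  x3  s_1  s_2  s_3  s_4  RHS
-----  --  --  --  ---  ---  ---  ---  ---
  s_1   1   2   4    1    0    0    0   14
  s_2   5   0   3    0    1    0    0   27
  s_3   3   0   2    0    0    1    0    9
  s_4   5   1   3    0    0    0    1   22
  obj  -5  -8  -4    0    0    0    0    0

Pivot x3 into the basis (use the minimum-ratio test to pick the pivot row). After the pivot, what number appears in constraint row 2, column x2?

Ratio test on column x3 — row 1: 14/4 = 7/2; row 2: 27/3 = 9; row 3: 9/2 = 9/2; row 4: 22/3 = 22/3. Minimum is 7/2 at row 1 (s_1 leaves); pivot element 4.
Divide row 1 by 4; eliminate column x3 from the other rows.
Row 2 update in column x2: 0 − 3·(1/2) = -3/2.

-3/2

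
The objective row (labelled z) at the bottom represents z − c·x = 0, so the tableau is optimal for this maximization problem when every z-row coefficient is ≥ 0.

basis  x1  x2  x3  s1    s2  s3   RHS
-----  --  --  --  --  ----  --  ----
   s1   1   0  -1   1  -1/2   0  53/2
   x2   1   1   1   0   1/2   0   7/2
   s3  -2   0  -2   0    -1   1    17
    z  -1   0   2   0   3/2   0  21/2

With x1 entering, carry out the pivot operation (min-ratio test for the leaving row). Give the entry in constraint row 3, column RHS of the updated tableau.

Ratio test on column x1 — row 1: (53/2)/1 = 53/2; row 2: (7/2)/1 = 7/2; row 3: entry -2 ≤ 0. Minimum is 7/2 at row 2 (x2 leaves); pivot element 1.
Divide row 2 by 1; eliminate column x1 from the other rows.
Row 3 update in column RHS: 17 − (-2)·(7/2) = 24.

24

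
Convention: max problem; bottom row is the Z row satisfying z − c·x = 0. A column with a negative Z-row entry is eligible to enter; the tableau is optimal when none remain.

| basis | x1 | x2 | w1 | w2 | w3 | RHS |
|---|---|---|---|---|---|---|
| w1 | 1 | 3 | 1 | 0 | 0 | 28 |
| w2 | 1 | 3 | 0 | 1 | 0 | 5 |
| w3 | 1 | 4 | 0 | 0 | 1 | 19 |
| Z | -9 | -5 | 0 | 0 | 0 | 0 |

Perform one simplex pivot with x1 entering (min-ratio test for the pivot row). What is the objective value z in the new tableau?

45

Ratio test on column x1 — row 1: 28/1 = 28; row 2: 5/1 = 5; row 3: 19/1 = 19. Minimum is 5 at row 2 (w2 leaves); pivot element 1.
Pivot on row 2; the Z-row RHS becomes 0 − (-9)·5 = 45.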